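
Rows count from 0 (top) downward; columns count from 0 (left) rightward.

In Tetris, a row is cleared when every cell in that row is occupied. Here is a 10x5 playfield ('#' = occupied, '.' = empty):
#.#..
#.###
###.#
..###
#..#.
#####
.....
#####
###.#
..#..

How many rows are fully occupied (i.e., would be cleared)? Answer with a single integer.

Check each row:
  row 0: 3 empty cells -> not full
  row 1: 1 empty cell -> not full
  row 2: 1 empty cell -> not full
  row 3: 2 empty cells -> not full
  row 4: 3 empty cells -> not full
  row 5: 0 empty cells -> FULL (clear)
  row 6: 5 empty cells -> not full
  row 7: 0 empty cells -> FULL (clear)
  row 8: 1 empty cell -> not full
  row 9: 4 empty cells -> not full
Total rows cleared: 2

Answer: 2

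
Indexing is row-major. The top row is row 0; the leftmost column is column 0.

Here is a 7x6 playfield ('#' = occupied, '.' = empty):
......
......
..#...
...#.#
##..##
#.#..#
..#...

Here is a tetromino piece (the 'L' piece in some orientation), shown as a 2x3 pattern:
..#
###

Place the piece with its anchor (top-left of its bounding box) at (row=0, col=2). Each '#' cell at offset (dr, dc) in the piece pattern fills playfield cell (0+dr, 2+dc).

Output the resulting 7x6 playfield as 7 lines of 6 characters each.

Answer: ....#.
..###.
..#...
...#.#
##..##
#.#..#
..#...

Derivation:
Fill (0+0,2+2) = (0,4)
Fill (0+1,2+0) = (1,2)
Fill (0+1,2+1) = (1,3)
Fill (0+1,2+2) = (1,4)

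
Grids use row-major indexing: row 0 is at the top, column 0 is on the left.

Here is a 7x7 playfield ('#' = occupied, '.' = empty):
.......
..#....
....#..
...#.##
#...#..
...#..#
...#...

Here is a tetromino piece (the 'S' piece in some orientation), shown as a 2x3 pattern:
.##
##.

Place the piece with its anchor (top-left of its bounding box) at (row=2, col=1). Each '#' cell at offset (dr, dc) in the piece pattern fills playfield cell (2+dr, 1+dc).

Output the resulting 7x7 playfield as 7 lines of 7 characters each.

Fill (2+0,1+1) = (2,2)
Fill (2+0,1+2) = (2,3)
Fill (2+1,1+0) = (3,1)
Fill (2+1,1+1) = (3,2)

Answer: .......
..#....
..###..
.###.##
#...#..
...#..#
...#...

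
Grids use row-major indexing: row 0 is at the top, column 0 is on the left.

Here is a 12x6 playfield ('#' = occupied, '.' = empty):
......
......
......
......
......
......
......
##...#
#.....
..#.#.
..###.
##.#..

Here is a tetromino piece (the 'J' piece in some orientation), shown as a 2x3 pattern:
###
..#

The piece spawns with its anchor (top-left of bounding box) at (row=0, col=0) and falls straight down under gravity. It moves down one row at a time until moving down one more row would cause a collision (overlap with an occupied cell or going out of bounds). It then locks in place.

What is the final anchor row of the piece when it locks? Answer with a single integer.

Answer: 6

Derivation:
Spawn at (row=0, col=0). Try each row:
  row 0: fits
  row 1: fits
  row 2: fits
  row 3: fits
  row 4: fits
  row 5: fits
  row 6: fits
  row 7: blocked -> lock at row 6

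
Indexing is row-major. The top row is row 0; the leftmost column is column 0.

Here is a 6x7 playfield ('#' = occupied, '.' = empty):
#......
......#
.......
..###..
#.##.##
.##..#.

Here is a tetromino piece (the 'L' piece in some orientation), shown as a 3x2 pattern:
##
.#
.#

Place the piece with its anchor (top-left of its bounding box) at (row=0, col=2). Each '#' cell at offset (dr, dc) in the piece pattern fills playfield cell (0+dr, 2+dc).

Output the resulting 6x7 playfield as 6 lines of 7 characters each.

Fill (0+0,2+0) = (0,2)
Fill (0+0,2+1) = (0,3)
Fill (0+1,2+1) = (1,3)
Fill (0+2,2+1) = (2,3)

Answer: #.##...
...#..#
...#...
..###..
#.##.##
.##..#.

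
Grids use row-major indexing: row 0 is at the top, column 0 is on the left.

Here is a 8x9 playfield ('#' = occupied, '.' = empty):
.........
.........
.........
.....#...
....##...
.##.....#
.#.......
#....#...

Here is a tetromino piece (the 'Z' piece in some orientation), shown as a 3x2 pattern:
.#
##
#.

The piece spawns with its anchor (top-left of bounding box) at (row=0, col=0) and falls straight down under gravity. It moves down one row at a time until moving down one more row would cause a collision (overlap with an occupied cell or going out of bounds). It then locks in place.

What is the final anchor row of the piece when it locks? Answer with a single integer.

Spawn at (row=0, col=0). Try each row:
  row 0: fits
  row 1: fits
  row 2: fits
  row 3: fits
  row 4: blocked -> lock at row 3

Answer: 3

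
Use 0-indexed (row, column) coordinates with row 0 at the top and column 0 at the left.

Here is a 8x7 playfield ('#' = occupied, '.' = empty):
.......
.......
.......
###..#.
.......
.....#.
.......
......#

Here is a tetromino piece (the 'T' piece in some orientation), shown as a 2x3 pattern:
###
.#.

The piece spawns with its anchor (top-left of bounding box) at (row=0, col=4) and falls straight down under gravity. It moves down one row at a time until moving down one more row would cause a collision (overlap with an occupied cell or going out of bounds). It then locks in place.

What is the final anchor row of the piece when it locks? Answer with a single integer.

Spawn at (row=0, col=4). Try each row:
  row 0: fits
  row 1: fits
  row 2: blocked -> lock at row 1

Answer: 1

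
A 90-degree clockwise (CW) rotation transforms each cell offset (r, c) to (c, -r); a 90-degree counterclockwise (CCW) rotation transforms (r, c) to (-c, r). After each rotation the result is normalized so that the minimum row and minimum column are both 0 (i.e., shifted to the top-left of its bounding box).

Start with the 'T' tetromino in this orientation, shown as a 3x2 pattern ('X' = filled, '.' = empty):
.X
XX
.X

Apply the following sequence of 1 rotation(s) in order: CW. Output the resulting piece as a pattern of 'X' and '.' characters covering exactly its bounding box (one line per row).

Start:
.X
XX
.X
After rotation 1 (CW):
.X.
XXX

Answer: .X.
XXX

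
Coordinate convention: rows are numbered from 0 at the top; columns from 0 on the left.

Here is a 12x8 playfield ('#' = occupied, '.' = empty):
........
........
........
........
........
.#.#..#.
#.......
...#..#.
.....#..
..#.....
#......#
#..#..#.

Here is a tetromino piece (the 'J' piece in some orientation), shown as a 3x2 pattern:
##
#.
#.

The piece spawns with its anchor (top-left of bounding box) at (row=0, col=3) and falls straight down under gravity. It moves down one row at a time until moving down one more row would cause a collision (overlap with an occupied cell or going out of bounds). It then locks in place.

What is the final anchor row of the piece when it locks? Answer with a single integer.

Spawn at (row=0, col=3). Try each row:
  row 0: fits
  row 1: fits
  row 2: fits
  row 3: blocked -> lock at row 2

Answer: 2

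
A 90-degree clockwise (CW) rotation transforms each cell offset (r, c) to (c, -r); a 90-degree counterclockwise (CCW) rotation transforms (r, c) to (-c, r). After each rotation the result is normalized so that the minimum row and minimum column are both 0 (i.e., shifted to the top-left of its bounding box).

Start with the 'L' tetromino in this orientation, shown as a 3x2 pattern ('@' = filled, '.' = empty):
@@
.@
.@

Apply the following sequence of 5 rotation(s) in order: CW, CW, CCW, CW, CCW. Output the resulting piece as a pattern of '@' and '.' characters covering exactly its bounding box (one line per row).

Start:
@@
.@
.@
After rotation 1 (CW):
..@
@@@
After rotation 2 (CW):
@.
@.
@@
After rotation 3 (CCW):
..@
@@@
After rotation 4 (CW):
@.
@.
@@
After rotation 5 (CCW):
..@
@@@

Answer: ..@
@@@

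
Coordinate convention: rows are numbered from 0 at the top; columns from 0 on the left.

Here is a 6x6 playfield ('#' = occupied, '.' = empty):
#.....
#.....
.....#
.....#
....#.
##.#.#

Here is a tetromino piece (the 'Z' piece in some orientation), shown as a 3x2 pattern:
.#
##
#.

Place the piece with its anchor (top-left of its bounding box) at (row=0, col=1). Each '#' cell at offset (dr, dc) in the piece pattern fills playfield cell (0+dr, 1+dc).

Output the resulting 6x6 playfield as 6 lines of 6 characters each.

Fill (0+0,1+1) = (0,2)
Fill (0+1,1+0) = (1,1)
Fill (0+1,1+1) = (1,2)
Fill (0+2,1+0) = (2,1)

Answer: #.#...
###...
.#...#
.....#
....#.
##.#.#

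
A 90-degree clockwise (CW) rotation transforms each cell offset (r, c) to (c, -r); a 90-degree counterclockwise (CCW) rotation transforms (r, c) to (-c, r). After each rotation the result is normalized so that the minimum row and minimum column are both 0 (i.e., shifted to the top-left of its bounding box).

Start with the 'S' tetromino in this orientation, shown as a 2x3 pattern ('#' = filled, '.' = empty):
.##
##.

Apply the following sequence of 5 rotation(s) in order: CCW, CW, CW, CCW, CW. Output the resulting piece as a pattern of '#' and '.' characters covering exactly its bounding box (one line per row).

Answer: #.
##
.#

Derivation:
Start:
.##
##.
After rotation 1 (CCW):
#.
##
.#
After rotation 2 (CW):
.##
##.
After rotation 3 (CW):
#.
##
.#
After rotation 4 (CCW):
.##
##.
After rotation 5 (CW):
#.
##
.#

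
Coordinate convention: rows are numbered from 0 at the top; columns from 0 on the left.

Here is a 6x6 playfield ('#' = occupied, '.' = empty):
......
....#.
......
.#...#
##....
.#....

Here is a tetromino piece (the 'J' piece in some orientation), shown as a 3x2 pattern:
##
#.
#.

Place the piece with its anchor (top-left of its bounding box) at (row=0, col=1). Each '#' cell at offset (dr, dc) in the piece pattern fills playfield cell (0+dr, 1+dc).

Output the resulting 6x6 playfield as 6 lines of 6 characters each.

Fill (0+0,1+0) = (0,1)
Fill (0+0,1+1) = (0,2)
Fill (0+1,1+0) = (1,1)
Fill (0+2,1+0) = (2,1)

Answer: .##...
.#..#.
.#....
.#...#
##....
.#....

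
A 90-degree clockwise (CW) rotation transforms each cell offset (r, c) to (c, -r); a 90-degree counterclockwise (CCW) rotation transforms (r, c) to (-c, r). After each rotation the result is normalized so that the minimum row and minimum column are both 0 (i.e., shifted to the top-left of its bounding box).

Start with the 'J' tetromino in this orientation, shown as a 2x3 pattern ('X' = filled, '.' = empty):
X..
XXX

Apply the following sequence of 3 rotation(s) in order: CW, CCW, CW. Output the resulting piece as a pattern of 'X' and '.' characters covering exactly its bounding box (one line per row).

Start:
X..
XXX
After rotation 1 (CW):
XX
X.
X.
After rotation 2 (CCW):
X..
XXX
After rotation 3 (CW):
XX
X.
X.

Answer: XX
X.
X.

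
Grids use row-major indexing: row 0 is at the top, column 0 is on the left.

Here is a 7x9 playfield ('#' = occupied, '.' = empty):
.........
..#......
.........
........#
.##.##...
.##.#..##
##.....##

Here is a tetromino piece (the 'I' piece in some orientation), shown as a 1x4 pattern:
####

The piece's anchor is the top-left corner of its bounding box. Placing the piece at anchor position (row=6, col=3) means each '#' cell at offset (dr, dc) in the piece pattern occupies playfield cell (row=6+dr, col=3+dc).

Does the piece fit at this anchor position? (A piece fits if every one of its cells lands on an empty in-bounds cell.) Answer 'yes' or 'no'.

Check each piece cell at anchor (6, 3):
  offset (0,0) -> (6,3): empty -> OK
  offset (0,1) -> (6,4): empty -> OK
  offset (0,2) -> (6,5): empty -> OK
  offset (0,3) -> (6,6): empty -> OK
All cells valid: yes

Answer: yes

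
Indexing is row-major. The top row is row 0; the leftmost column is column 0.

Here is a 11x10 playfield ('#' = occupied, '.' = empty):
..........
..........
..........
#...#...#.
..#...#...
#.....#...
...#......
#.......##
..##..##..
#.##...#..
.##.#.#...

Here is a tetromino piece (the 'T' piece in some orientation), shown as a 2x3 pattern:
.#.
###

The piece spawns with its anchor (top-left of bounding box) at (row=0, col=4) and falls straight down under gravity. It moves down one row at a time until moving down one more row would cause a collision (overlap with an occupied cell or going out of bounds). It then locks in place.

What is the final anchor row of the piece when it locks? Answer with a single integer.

Answer: 1

Derivation:
Spawn at (row=0, col=4). Try each row:
  row 0: fits
  row 1: fits
  row 2: blocked -> lock at row 1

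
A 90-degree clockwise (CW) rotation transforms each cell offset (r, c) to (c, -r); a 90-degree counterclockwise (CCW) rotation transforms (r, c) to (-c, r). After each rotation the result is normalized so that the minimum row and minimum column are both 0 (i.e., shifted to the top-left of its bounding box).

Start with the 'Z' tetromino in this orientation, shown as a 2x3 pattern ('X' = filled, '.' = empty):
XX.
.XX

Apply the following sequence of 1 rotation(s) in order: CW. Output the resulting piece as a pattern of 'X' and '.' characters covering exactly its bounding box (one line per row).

Start:
XX.
.XX
After rotation 1 (CW):
.X
XX
X.

Answer: .X
XX
X.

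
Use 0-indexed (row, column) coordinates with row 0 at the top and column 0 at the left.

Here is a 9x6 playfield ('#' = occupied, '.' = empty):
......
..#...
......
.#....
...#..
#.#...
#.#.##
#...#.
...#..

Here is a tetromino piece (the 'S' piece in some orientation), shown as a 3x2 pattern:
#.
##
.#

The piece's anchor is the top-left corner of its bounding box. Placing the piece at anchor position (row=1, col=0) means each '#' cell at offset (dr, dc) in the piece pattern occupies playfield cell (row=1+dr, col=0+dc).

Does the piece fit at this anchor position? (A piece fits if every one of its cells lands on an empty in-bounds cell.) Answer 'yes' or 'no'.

Answer: no

Derivation:
Check each piece cell at anchor (1, 0):
  offset (0,0) -> (1,0): empty -> OK
  offset (1,0) -> (2,0): empty -> OK
  offset (1,1) -> (2,1): empty -> OK
  offset (2,1) -> (3,1): occupied ('#') -> FAIL
All cells valid: no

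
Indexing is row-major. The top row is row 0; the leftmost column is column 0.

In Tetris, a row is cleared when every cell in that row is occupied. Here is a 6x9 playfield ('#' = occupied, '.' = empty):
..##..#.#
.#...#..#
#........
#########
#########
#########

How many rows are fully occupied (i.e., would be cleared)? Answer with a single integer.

Answer: 3

Derivation:
Check each row:
  row 0: 5 empty cells -> not full
  row 1: 6 empty cells -> not full
  row 2: 8 empty cells -> not full
  row 3: 0 empty cells -> FULL (clear)
  row 4: 0 empty cells -> FULL (clear)
  row 5: 0 empty cells -> FULL (clear)
Total rows cleared: 3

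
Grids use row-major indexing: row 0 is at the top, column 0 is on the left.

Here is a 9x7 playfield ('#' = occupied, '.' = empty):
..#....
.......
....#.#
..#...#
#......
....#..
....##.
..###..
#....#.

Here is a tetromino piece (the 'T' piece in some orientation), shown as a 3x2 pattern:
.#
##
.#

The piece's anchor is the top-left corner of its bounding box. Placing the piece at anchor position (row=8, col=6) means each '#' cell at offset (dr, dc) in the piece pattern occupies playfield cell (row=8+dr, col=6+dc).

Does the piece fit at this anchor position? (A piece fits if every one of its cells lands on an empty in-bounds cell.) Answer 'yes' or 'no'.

Check each piece cell at anchor (8, 6):
  offset (0,1) -> (8,7): out of bounds -> FAIL
  offset (1,0) -> (9,6): out of bounds -> FAIL
  offset (1,1) -> (9,7): out of bounds -> FAIL
  offset (2,1) -> (10,7): out of bounds -> FAIL
All cells valid: no

Answer: no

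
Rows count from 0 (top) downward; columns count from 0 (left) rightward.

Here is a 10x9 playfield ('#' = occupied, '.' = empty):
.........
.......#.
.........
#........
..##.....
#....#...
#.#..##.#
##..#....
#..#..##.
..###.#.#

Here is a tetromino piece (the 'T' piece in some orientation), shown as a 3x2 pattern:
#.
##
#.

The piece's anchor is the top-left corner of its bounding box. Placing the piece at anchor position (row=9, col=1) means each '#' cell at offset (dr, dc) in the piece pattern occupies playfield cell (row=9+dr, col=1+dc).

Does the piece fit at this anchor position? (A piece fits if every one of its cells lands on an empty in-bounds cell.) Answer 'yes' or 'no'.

Check each piece cell at anchor (9, 1):
  offset (0,0) -> (9,1): empty -> OK
  offset (1,0) -> (10,1): out of bounds -> FAIL
  offset (1,1) -> (10,2): out of bounds -> FAIL
  offset (2,0) -> (11,1): out of bounds -> FAIL
All cells valid: no

Answer: no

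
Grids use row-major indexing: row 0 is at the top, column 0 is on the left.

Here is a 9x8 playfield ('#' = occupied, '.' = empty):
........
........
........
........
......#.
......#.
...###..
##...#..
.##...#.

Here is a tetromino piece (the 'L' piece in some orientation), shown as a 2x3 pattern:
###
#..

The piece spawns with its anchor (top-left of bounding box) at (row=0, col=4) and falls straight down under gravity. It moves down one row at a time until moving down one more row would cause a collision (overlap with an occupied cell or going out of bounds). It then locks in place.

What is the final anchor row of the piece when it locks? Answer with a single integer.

Answer: 3

Derivation:
Spawn at (row=0, col=4). Try each row:
  row 0: fits
  row 1: fits
  row 2: fits
  row 3: fits
  row 4: blocked -> lock at row 3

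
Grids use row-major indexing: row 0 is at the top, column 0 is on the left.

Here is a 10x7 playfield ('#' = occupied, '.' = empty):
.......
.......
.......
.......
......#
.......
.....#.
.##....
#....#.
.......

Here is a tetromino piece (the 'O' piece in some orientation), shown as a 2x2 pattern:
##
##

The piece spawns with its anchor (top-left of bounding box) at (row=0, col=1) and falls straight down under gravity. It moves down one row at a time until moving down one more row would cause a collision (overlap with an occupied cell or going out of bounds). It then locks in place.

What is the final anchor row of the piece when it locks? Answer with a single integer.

Answer: 5

Derivation:
Spawn at (row=0, col=1). Try each row:
  row 0: fits
  row 1: fits
  row 2: fits
  row 3: fits
  row 4: fits
  row 5: fits
  row 6: blocked -> lock at row 5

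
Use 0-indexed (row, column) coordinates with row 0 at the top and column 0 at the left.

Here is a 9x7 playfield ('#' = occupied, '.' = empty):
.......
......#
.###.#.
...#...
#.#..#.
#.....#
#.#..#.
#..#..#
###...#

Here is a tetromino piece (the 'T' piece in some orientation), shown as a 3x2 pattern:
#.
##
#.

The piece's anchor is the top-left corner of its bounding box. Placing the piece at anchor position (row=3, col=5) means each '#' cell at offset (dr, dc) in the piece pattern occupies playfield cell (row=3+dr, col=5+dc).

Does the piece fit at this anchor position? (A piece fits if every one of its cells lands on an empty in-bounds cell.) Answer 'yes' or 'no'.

Answer: no

Derivation:
Check each piece cell at anchor (3, 5):
  offset (0,0) -> (3,5): empty -> OK
  offset (1,0) -> (4,5): occupied ('#') -> FAIL
  offset (1,1) -> (4,6): empty -> OK
  offset (2,0) -> (5,5): empty -> OK
All cells valid: no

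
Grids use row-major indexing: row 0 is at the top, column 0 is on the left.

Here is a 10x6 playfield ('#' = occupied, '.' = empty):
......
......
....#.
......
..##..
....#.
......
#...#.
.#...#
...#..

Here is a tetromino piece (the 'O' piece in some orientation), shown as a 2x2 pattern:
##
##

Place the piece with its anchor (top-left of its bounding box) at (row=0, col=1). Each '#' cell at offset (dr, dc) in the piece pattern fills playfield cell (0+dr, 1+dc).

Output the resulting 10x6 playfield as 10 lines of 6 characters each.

Answer: .##...
.##...
....#.
......
..##..
....#.
......
#...#.
.#...#
...#..

Derivation:
Fill (0+0,1+0) = (0,1)
Fill (0+0,1+1) = (0,2)
Fill (0+1,1+0) = (1,1)
Fill (0+1,1+1) = (1,2)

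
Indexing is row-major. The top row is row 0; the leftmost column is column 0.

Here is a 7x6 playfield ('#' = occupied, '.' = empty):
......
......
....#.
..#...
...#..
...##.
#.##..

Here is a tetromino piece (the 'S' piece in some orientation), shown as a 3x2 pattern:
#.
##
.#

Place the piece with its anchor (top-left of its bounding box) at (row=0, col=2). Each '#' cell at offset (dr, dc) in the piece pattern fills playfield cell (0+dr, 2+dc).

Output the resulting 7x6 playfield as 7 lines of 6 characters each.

Fill (0+0,2+0) = (0,2)
Fill (0+1,2+0) = (1,2)
Fill (0+1,2+1) = (1,3)
Fill (0+2,2+1) = (2,3)

Answer: ..#...
..##..
...##.
..#...
...#..
...##.
#.##..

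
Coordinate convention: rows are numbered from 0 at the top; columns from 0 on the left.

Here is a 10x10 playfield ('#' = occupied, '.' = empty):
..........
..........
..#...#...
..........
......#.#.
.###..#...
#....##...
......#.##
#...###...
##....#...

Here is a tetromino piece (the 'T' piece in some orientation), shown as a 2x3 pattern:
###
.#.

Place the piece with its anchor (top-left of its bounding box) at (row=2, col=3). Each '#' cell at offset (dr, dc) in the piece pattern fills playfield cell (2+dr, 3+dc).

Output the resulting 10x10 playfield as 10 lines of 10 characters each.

Fill (2+0,3+0) = (2,3)
Fill (2+0,3+1) = (2,4)
Fill (2+0,3+2) = (2,5)
Fill (2+1,3+1) = (3,4)

Answer: ..........
..........
..#####...
....#.....
......#.#.
.###..#...
#....##...
......#.##
#...###...
##....#...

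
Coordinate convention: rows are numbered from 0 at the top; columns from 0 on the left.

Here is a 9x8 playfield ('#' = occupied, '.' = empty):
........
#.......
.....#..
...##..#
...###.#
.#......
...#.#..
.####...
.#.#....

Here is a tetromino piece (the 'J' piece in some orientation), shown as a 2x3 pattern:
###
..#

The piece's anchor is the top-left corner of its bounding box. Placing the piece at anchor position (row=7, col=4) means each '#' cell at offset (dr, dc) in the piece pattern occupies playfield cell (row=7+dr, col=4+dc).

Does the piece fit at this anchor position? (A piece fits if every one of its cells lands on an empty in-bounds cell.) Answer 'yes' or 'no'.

Answer: no

Derivation:
Check each piece cell at anchor (7, 4):
  offset (0,0) -> (7,4): occupied ('#') -> FAIL
  offset (0,1) -> (7,5): empty -> OK
  offset (0,2) -> (7,6): empty -> OK
  offset (1,2) -> (8,6): empty -> OK
All cells valid: no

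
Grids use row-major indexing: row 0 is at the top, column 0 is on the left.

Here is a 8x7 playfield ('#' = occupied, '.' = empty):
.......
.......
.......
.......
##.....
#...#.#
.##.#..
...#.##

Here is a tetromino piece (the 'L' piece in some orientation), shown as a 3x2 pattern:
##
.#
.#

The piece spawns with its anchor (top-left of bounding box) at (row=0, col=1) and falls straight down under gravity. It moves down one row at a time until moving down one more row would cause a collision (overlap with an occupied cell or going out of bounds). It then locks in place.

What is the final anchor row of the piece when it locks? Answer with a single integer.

Answer: 3

Derivation:
Spawn at (row=0, col=1). Try each row:
  row 0: fits
  row 1: fits
  row 2: fits
  row 3: fits
  row 4: blocked -> lock at row 3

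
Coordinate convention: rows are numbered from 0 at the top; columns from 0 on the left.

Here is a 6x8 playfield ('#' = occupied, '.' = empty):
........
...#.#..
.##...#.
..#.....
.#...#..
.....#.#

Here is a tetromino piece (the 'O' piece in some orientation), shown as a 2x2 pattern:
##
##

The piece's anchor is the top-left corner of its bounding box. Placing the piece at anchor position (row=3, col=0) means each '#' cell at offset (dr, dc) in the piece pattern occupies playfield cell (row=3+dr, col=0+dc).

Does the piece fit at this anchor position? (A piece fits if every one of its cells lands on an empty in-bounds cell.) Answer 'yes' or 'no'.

Check each piece cell at anchor (3, 0):
  offset (0,0) -> (3,0): empty -> OK
  offset (0,1) -> (3,1): empty -> OK
  offset (1,0) -> (4,0): empty -> OK
  offset (1,1) -> (4,1): occupied ('#') -> FAIL
All cells valid: no

Answer: no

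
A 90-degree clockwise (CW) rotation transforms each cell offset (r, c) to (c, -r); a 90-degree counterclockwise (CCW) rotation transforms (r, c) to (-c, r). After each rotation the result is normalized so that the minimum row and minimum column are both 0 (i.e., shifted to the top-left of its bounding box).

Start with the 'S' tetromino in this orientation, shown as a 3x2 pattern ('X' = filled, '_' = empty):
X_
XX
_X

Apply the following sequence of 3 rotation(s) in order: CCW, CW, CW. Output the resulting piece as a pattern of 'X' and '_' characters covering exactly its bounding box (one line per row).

Answer: _XX
XX_

Derivation:
Start:
X_
XX
_X
After rotation 1 (CCW):
_XX
XX_
After rotation 2 (CW):
X_
XX
_X
After rotation 3 (CW):
_XX
XX_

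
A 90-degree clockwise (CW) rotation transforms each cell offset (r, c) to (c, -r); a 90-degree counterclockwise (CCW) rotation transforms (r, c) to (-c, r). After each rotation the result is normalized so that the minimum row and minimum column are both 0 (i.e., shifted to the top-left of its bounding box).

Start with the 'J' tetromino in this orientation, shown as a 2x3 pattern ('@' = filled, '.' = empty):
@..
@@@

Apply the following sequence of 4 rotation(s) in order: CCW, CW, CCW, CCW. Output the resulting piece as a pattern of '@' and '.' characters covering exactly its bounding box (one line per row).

Answer: @@@
..@

Derivation:
Start:
@..
@@@
After rotation 1 (CCW):
.@
.@
@@
After rotation 2 (CW):
@..
@@@
After rotation 3 (CCW):
.@
.@
@@
After rotation 4 (CCW):
@@@
..@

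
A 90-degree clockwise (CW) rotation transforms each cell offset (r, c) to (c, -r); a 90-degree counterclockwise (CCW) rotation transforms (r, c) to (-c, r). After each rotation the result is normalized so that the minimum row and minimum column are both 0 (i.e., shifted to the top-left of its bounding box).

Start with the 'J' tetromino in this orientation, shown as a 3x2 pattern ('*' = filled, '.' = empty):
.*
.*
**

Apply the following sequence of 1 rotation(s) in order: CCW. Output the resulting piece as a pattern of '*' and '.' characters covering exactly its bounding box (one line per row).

Start:
.*
.*
**
After rotation 1 (CCW):
***
..*

Answer: ***
..*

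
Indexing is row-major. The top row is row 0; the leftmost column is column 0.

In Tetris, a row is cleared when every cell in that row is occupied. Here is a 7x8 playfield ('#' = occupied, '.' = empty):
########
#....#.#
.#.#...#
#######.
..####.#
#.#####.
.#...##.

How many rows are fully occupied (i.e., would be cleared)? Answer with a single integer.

Answer: 1

Derivation:
Check each row:
  row 0: 0 empty cells -> FULL (clear)
  row 1: 5 empty cells -> not full
  row 2: 5 empty cells -> not full
  row 3: 1 empty cell -> not full
  row 4: 3 empty cells -> not full
  row 5: 2 empty cells -> not full
  row 6: 5 empty cells -> not full
Total rows cleared: 1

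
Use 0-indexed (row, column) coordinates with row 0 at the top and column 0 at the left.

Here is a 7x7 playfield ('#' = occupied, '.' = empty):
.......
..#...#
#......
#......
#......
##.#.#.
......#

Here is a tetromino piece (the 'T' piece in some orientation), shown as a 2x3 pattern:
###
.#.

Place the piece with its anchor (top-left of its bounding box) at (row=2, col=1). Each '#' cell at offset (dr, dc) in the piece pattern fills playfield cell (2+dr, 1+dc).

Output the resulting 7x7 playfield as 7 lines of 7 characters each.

Answer: .......
..#...#
####...
#.#....
#......
##.#.#.
......#

Derivation:
Fill (2+0,1+0) = (2,1)
Fill (2+0,1+1) = (2,2)
Fill (2+0,1+2) = (2,3)
Fill (2+1,1+1) = (3,2)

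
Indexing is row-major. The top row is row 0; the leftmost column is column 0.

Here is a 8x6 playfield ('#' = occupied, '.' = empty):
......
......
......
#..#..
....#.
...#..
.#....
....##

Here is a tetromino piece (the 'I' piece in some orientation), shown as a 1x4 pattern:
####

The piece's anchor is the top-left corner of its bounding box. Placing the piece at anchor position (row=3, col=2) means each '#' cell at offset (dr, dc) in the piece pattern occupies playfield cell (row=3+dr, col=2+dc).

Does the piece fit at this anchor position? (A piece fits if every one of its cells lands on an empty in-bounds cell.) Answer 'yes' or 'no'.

Check each piece cell at anchor (3, 2):
  offset (0,0) -> (3,2): empty -> OK
  offset (0,1) -> (3,3): occupied ('#') -> FAIL
  offset (0,2) -> (3,4): empty -> OK
  offset (0,3) -> (3,5): empty -> OK
All cells valid: no

Answer: no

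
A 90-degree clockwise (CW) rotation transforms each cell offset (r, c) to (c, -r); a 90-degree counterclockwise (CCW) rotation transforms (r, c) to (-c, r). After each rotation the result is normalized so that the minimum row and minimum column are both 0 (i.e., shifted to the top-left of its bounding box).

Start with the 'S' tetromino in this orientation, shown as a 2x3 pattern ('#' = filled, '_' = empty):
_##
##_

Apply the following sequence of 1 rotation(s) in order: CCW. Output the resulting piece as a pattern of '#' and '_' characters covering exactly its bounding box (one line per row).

Answer: #_
##
_#

Derivation:
Start:
_##
##_
After rotation 1 (CCW):
#_
##
_#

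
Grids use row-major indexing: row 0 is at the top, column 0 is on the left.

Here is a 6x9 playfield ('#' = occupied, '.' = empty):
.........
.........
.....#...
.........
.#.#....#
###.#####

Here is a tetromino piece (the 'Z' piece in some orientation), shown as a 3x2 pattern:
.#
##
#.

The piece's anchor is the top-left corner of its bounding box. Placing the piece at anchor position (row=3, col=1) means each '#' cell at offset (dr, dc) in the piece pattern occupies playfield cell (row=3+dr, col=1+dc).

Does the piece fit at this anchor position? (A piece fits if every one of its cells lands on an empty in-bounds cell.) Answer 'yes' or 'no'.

Answer: no

Derivation:
Check each piece cell at anchor (3, 1):
  offset (0,1) -> (3,2): empty -> OK
  offset (1,0) -> (4,1): occupied ('#') -> FAIL
  offset (1,1) -> (4,2): empty -> OK
  offset (2,0) -> (5,1): occupied ('#') -> FAIL
All cells valid: no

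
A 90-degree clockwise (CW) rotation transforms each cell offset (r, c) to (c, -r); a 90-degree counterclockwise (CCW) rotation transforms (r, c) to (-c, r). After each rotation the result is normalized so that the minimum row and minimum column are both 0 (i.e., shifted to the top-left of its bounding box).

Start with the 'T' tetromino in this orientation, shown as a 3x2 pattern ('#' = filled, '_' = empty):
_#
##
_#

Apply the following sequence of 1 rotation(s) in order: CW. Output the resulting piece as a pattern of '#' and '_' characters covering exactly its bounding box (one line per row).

Start:
_#
##
_#
After rotation 1 (CW):
_#_
###

Answer: _#_
###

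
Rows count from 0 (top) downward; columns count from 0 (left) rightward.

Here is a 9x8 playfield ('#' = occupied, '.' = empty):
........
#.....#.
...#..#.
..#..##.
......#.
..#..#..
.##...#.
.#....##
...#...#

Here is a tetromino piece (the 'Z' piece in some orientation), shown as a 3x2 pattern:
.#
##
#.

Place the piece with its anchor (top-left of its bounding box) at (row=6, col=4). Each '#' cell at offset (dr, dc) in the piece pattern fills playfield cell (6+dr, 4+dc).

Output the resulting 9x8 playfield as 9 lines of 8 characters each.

Fill (6+0,4+1) = (6,5)
Fill (6+1,4+0) = (7,4)
Fill (6+1,4+1) = (7,5)
Fill (6+2,4+0) = (8,4)

Answer: ........
#.....#.
...#..#.
..#..##.
......#.
..#..#..
.##..##.
.#..####
...##..#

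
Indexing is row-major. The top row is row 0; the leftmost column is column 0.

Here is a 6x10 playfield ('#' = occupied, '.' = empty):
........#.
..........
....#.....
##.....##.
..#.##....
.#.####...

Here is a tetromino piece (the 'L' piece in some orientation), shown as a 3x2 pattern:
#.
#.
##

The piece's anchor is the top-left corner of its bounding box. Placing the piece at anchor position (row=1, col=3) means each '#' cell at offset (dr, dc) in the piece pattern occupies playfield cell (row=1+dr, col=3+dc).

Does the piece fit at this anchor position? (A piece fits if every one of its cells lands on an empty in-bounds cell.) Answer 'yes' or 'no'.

Check each piece cell at anchor (1, 3):
  offset (0,0) -> (1,3): empty -> OK
  offset (1,0) -> (2,3): empty -> OK
  offset (2,0) -> (3,3): empty -> OK
  offset (2,1) -> (3,4): empty -> OK
All cells valid: yes

Answer: yes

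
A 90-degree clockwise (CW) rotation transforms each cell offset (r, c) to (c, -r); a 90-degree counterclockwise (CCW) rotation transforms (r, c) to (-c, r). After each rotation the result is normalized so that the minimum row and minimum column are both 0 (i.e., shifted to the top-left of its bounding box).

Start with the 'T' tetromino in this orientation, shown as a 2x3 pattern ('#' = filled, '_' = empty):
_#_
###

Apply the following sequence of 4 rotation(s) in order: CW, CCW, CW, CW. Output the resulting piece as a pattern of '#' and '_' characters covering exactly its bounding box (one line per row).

Answer: ###
_#_

Derivation:
Start:
_#_
###
After rotation 1 (CW):
#_
##
#_
After rotation 2 (CCW):
_#_
###
After rotation 3 (CW):
#_
##
#_
After rotation 4 (CW):
###
_#_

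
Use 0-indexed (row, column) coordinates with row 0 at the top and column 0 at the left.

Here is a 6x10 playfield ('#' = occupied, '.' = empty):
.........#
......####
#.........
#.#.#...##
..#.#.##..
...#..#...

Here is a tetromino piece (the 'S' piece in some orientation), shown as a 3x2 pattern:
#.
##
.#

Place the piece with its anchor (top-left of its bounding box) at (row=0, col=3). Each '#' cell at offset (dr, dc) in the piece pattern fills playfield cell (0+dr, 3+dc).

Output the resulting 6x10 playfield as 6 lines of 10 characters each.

Answer: ...#.....#
...##.####
#...#.....
#.#.#...##
..#.#.##..
...#..#...

Derivation:
Fill (0+0,3+0) = (0,3)
Fill (0+1,3+0) = (1,3)
Fill (0+1,3+1) = (1,4)
Fill (0+2,3+1) = (2,4)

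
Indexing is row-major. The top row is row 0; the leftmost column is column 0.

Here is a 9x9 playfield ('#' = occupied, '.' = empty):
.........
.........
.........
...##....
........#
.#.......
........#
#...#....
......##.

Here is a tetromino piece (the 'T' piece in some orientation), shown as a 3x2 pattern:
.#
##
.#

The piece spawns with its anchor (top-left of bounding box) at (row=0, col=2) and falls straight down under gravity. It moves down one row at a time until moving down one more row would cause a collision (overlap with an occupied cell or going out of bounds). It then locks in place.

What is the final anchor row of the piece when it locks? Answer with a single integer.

Spawn at (row=0, col=2). Try each row:
  row 0: fits
  row 1: blocked -> lock at row 0

Answer: 0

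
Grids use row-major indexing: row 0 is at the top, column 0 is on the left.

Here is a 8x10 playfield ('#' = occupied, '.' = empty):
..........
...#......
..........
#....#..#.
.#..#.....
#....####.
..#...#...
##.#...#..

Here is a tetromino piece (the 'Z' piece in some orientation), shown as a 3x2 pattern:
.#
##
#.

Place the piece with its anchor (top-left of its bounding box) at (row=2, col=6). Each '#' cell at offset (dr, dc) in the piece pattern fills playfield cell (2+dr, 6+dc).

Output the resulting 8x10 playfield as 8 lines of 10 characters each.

Fill (2+0,6+1) = (2,7)
Fill (2+1,6+0) = (3,6)
Fill (2+1,6+1) = (3,7)
Fill (2+2,6+0) = (4,6)

Answer: ..........
...#......
.......#..
#....####.
.#..#.#...
#....####.
..#...#...
##.#...#..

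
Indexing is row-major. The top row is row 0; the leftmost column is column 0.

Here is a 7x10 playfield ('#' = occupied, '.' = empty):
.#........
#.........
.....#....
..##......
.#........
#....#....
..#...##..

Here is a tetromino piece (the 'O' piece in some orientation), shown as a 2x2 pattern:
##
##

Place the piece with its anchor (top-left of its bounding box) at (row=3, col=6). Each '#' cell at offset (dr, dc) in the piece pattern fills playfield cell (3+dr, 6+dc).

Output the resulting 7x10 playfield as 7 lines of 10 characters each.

Answer: .#........
#.........
.....#....
..##..##..
.#....##..
#....#....
..#...##..

Derivation:
Fill (3+0,6+0) = (3,6)
Fill (3+0,6+1) = (3,7)
Fill (3+1,6+0) = (4,6)
Fill (3+1,6+1) = (4,7)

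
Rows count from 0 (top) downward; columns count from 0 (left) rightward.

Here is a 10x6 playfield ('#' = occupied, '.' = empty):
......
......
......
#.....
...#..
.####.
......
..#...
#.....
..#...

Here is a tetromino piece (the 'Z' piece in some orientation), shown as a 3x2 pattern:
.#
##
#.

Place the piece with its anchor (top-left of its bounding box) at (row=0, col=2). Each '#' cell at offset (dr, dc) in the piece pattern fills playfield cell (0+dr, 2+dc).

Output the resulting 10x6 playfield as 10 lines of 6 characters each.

Answer: ...#..
..##..
..#...
#.....
...#..
.####.
......
..#...
#.....
..#...

Derivation:
Fill (0+0,2+1) = (0,3)
Fill (0+1,2+0) = (1,2)
Fill (0+1,2+1) = (1,3)
Fill (0+2,2+0) = (2,2)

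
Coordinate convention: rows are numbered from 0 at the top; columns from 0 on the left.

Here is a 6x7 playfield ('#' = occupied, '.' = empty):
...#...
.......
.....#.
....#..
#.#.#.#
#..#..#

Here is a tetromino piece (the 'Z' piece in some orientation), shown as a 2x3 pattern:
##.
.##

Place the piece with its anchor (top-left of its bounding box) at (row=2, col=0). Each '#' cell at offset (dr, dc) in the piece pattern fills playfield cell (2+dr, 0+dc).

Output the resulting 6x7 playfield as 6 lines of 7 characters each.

Answer: ...#...
.......
##...#.
.##.#..
#.#.#.#
#..#..#

Derivation:
Fill (2+0,0+0) = (2,0)
Fill (2+0,0+1) = (2,1)
Fill (2+1,0+1) = (3,1)
Fill (2+1,0+2) = (3,2)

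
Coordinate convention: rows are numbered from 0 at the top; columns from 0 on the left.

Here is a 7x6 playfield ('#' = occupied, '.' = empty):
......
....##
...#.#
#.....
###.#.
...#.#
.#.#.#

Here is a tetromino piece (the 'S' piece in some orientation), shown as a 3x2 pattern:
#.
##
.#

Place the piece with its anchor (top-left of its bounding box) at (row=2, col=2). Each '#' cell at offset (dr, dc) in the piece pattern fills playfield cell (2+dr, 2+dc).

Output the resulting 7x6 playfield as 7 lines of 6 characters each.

Answer: ......
....##
..##.#
#.##..
#####.
...#.#
.#.#.#

Derivation:
Fill (2+0,2+0) = (2,2)
Fill (2+1,2+0) = (3,2)
Fill (2+1,2+1) = (3,3)
Fill (2+2,2+1) = (4,3)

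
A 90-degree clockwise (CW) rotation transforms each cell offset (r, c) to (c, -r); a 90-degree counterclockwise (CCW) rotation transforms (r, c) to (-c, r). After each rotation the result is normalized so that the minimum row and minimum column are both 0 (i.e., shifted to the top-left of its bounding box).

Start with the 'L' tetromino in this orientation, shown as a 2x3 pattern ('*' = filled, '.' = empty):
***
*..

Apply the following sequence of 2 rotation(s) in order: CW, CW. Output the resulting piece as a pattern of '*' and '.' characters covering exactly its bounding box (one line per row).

Start:
***
*..
After rotation 1 (CW):
**
.*
.*
After rotation 2 (CW):
..*
***

Answer: ..*
***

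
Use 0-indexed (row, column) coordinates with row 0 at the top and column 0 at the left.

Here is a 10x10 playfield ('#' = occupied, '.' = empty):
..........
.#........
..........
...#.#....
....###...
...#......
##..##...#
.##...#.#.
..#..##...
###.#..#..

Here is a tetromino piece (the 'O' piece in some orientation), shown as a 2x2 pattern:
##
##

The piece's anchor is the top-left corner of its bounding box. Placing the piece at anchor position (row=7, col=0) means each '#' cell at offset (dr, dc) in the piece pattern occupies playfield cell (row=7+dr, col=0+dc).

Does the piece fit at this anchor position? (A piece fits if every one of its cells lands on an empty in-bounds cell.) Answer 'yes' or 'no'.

Answer: no

Derivation:
Check each piece cell at anchor (7, 0):
  offset (0,0) -> (7,0): empty -> OK
  offset (0,1) -> (7,1): occupied ('#') -> FAIL
  offset (1,0) -> (8,0): empty -> OK
  offset (1,1) -> (8,1): empty -> OK
All cells valid: no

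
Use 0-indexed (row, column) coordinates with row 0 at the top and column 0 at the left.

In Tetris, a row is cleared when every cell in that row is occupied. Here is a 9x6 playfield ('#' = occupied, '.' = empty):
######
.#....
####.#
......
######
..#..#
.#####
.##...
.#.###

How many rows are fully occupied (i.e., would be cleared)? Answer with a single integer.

Answer: 2

Derivation:
Check each row:
  row 0: 0 empty cells -> FULL (clear)
  row 1: 5 empty cells -> not full
  row 2: 1 empty cell -> not full
  row 3: 6 empty cells -> not full
  row 4: 0 empty cells -> FULL (clear)
  row 5: 4 empty cells -> not full
  row 6: 1 empty cell -> not full
  row 7: 4 empty cells -> not full
  row 8: 2 empty cells -> not full
Total rows cleared: 2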